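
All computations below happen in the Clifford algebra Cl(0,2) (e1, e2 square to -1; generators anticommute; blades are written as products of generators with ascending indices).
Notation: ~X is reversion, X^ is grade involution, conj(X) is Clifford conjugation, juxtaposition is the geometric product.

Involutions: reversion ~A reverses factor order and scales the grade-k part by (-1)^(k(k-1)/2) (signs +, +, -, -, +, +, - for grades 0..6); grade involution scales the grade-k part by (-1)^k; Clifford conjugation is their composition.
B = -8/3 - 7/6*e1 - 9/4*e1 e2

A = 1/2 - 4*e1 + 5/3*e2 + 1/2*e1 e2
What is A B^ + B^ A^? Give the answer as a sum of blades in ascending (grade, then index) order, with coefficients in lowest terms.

first term: 107/24 + 15/2*e1 - 463/36*e2 - 317/72*e1 e2
second term: -39/8 - 83/6*e1 - 185/36*e2 - 317/72*e1 e2
Answer: -5/12 - 19/3*e1 - 18*e2 - 317/36*e1 e2


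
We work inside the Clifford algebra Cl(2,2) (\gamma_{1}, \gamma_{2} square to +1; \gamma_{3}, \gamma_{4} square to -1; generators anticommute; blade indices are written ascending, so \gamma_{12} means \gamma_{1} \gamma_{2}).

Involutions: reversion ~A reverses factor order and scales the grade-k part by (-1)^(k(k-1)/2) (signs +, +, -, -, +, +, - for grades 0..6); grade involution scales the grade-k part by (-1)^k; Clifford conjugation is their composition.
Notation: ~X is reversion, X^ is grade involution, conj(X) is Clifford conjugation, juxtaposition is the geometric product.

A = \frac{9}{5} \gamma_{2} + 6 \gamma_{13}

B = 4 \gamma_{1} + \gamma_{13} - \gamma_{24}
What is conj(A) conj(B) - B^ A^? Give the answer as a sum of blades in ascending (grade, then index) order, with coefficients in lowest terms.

first term: 6 - 24 \gamma_{3} - \frac{9}{5} \gamma_{4} - \frac{36}{5} \gamma_{12} - \frac{9}{5} \gamma_{123} + 6 \gamma_{1234}
second term: 6 - 24 \gamma_{3} - \frac{9}{5} \gamma_{4} + \frac{36}{5} \gamma_{12} + \frac{9}{5} \gamma_{123} + 6 \gamma_{1234}
Answer: -\frac{72}{5} \gamma_{12} - \frac{18}{5} \gamma_{123}


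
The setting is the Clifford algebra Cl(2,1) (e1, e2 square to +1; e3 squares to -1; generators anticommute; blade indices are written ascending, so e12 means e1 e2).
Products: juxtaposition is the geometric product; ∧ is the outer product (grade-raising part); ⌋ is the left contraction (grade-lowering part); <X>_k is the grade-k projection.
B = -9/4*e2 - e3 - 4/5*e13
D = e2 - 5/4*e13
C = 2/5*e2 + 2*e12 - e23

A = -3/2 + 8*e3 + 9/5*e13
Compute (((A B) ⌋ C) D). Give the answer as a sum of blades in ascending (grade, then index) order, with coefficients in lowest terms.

step 1: 164/25 - 23/5*e1 + 27/8*e2 + 3/2*e3 + 6/5*e13 + 18*e23 + 81/20*e123
step 2: -333/20 - 27/4*e1 - 2019/250*e2 - 27/8*e3 + 328/25*e12 - 164/25*e23
step 3: -2019/250 + 13871/800*e1 - 333/20*e2 + 5999/400*e3 - 299/20*e12 + 333/16*e13 + 791/40*e23 - 2019/200*e123
Answer: -2019/250 + 13871/800*e1 - 333/20*e2 + 5999/400*e3 - 299/20*e12 + 333/16*e13 + 791/40*e23 - 2019/200*e123


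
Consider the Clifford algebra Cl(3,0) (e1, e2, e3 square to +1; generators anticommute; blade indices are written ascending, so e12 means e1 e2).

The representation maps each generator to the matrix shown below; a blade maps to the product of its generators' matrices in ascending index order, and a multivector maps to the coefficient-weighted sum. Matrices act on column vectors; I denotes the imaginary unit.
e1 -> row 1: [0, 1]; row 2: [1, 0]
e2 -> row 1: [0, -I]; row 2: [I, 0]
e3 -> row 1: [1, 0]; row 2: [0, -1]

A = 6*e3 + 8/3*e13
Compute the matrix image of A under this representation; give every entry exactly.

Bivector images (products of the table entries): rho(e13) = rho(e1)rho(e3) = row 1: [0, -1]; row 2: [1, 0].
M = (6)*rho(e3) + (8/3)*rho(e13), summed entrywise:
Answer: row 1: [6, -8/3]; row 2: [8/3, -6]


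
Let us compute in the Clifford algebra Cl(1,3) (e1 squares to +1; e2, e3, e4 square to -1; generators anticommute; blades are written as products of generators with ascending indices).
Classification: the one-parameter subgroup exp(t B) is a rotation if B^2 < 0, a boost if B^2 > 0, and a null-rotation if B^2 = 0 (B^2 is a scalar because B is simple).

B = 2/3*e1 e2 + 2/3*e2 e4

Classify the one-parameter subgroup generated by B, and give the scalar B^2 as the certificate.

B^2 term by term: the squares give (2/3)^2*(e1 e2)^2 + (2/3)^2*(e2 e4)^2 = 4/9*(+1) + 4/9*(-1) = 0 (each basis 2-blade squares to minus the product of its generators' squares); cross terms between blades sharing an index anticommute and cancel. So B^2 = 0.
Answer: null-rotation, certificate B^2 = 0. The invariant at work: B^2 = 0 is unchanged by conjugation, hence its sign classifies the subgroup whatever basis B is written in.


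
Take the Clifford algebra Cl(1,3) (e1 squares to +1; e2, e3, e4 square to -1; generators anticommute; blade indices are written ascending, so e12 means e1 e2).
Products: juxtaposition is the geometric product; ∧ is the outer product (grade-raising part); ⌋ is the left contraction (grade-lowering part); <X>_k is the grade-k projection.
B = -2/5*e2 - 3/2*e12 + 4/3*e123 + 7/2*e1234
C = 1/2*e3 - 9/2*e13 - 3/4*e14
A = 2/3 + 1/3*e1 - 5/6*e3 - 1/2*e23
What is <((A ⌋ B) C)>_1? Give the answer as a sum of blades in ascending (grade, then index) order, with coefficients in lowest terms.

step 1: 2/3*e1 - 23/30*e2 + 1/9*e12 + 7/4*e14 + 4/9*e23 + 8/9*e123 + 35/12*e124 + 7/6*e234 + 7/3*e1234
step 2: -21/16 + 859/144*e2 - 3*e3 - 1/2*e4 + 14/9*e12 + 1/3*e13 - 49/30*e23 + 67/6*e24 - 63/8*e34 - 1537/360*e123 + 701/120*e124 - 7/8*e134 + 299/24*e234 - 43/24*e1234
step 3: 859/144*e2 - 3*e3 - 1/2*e4
Answer: 859/144*e2 - 3*e3 - 1/2*e4


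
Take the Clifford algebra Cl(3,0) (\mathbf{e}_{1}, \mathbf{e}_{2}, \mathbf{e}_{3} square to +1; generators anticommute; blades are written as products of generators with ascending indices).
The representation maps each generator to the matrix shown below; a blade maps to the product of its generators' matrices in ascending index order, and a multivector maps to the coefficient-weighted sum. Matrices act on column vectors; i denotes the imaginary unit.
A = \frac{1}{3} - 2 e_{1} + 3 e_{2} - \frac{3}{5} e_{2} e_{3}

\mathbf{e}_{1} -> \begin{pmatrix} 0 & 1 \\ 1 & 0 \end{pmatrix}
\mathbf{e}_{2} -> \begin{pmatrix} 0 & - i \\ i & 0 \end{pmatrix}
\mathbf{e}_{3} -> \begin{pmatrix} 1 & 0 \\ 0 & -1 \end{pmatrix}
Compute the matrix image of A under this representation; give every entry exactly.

Bivector images (products of the table entries): rho(e_{2} e_{3}) = rho(\mathbf{e}_{2})rho(\mathbf{e}_{3}) = \begin{pmatrix} 0 & i \\ i & 0 \end{pmatrix}.
M = (\frac{1}{3})*1 + (-2)*rho(e_{1}) + (3)*rho(e_{2}) + (-\frac{3}{5})*rho(e_{2} e_{3}), summed entrywise (1 is the identity matrix):
Answer: \begin{pmatrix} \frac{1}{3} & -2 - \frac{18 i}{5} \\ -2 + \frac{12 i}{5} & \frac{1}{3} \end{pmatrix}


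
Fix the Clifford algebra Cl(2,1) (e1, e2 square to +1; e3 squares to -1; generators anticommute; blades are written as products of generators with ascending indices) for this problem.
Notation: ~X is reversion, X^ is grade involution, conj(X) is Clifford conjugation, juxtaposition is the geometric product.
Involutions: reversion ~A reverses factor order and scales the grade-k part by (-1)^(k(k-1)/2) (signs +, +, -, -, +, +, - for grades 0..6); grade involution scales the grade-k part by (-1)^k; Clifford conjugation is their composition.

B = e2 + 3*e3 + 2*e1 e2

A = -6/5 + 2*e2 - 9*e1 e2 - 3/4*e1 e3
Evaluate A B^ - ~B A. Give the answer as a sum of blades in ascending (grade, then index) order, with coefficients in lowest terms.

first term: 16 + 11/4*e1 + 6/5*e2 + 18/5*e3 - 12/5*e1 e2 - 15/2*e2 e3 + 105/4*e1 e2 e3
second term: -16 + 11/4*e1 - 6/5*e2 - 18/5*e3 + 12/5*e1 e2 - 15/2*e2 e3 - 105/4*e1 e2 e3
Answer: 32 + 12/5*e2 + 36/5*e3 - 24/5*e1 e2 + 105/2*e1 e2 e3


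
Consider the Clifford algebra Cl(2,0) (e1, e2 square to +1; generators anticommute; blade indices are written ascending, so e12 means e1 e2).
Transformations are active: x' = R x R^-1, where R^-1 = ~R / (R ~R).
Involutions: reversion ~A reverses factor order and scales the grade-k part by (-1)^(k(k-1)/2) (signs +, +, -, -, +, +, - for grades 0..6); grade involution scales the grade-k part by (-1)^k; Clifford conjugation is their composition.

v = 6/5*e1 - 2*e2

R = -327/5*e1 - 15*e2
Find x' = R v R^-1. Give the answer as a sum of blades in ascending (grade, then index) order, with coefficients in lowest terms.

~R = -327/5*e1 - 15*e2, and R ~R = 112554/25, so R^-1 = ~R / (112554/25).
R v = -1212/25 + 744/5*e12
Answer: 6518/31265*e1 + 14526/6253*e2


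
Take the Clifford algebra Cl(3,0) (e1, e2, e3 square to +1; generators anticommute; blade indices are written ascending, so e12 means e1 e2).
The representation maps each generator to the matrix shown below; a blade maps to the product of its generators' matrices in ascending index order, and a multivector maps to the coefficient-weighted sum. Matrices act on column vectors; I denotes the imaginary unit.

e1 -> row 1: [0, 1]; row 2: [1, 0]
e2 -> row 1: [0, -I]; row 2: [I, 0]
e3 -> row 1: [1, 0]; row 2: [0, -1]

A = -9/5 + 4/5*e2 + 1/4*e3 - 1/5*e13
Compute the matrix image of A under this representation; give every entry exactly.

Bivector images (products of the table entries): rho(e13) = rho(e1)rho(e3) = row 1: [0, -1]; row 2: [1, 0].
M = (-9/5)*1 + (4/5)*rho(e2) + (1/4)*rho(e3) + (-1/5)*rho(e13), summed entrywise (1 is the identity matrix):
Answer: row 1: [-31/20, 1/5 - 4*I/5]; row 2: [-1/5 + 4*I/5, -41/20]


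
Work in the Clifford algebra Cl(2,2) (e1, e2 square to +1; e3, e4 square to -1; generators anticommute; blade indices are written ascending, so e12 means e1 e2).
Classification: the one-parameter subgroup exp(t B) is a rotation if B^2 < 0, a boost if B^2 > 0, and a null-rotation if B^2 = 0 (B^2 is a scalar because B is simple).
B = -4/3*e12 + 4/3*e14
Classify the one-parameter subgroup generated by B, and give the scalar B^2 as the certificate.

B^2 term by term: the squares give (-4/3)^2*(e12)^2 + (4/3)^2*(e14)^2 = 16/9*(-1) + 16/9*(+1) = 0 (each basis 2-blade squares to minus the product of its generators' squares); cross terms between blades sharing an index anticommute and cancel. So B^2 = 0.
Answer: null-rotation, certificate B^2 = 0. One invariant decides it: the square 0 survives every conjugation, and its sign is exactly the classification.


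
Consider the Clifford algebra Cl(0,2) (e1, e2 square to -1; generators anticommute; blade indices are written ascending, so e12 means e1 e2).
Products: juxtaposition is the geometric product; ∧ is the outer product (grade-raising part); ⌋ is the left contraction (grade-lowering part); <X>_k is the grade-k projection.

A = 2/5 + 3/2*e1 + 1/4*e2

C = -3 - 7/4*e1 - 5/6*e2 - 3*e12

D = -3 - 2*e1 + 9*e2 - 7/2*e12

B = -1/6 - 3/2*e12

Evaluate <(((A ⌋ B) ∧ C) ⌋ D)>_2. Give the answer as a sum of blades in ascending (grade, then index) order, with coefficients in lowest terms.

step 1: -1/15 - 3/8*e1 + 9/4*e2 - 3/5*e12
step 2: 1/5 + 149/120*e1 - 241/36*e2 + 25/4*e12
step 3: 10081/120 + 8291/360*e1 + 295/48*e2 - 7/10*e12
step 4: -7/10*e12
Answer: -7/10*e12


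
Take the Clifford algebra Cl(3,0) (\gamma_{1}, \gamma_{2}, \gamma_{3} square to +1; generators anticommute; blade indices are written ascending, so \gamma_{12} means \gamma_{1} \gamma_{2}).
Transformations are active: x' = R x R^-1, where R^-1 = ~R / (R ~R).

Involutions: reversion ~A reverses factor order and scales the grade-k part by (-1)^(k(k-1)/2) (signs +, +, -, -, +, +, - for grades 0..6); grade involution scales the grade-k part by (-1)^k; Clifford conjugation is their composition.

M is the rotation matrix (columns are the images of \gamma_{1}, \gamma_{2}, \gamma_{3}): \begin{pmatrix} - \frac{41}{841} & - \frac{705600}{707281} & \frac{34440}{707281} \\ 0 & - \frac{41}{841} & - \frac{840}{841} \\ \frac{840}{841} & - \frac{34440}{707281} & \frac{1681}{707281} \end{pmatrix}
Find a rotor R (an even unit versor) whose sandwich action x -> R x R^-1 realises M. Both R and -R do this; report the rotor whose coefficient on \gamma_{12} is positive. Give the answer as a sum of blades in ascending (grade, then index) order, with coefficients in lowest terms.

Method: write R = a + b12*\gamma_{12} + b13*\gamma_{13} + b23*\gamma_{23} with a^2 + b12^2 + b13^2 + b23^2 = 1 (so R^-1 = ~R). Expanding the columns R e_j ~R gives tr M = 4a^2 - 1 and, from the antisymmetric part, M21 - M12 = -4a*b12, M13 - M31 = 4a*b13, M32 - M23 = -4a*b23.
Here tr M = -\frac{67281}{707281}, so a^2 = (1 + tr M)/4 = \frac{160000}{707281} and a = ±\frac{400}{841}. Taking a = \frac{400}{841}: M21 - M12 = \frac{705600}{707281}, M13 - M31 = -\frac{672000}{707281}, M32 - M23 = \frac{672000}{707281}, giving b12 = -\frac{441}{841}, b13 = -\frac{420}{841}, b23 = -\frac{420}{841}, i.e. R = \frac{400}{841} - \frac{441}{841} \gamma_{12} - \frac{420}{841} \gamma_{13} - \frac{420}{841} \gamma_{23}.
Its \gamma_{12} coefficient is negative, so report the other preimage -R.
Answer: -\frac{400}{841} + \frac{441}{841} \gamma_{12} + \frac{420}{841} \gamma_{13} + \frac{420}{841} \gamma_{23}. Sheet selection: the two-to-one cover makes ±R indistinguishable at the matrix level (trace -\frac{67281}{707281}), so uniqueness comes from the required sign on \gamma_{12}.


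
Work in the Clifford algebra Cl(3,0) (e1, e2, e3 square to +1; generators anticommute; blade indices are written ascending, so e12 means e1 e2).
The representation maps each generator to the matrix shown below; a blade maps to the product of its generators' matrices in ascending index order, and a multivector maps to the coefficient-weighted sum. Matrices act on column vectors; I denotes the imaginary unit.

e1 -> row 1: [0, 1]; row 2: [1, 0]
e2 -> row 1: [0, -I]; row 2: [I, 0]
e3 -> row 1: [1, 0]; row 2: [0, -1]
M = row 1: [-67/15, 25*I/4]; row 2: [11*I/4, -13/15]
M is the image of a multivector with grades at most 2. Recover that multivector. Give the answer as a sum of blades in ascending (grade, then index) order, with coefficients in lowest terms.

Method: 1, rho(e1), rho(e2), rho(e3) form a trace-orthogonal basis of the 2x2 complex matrices (tr(X Y) = 2 if X = Y, else 0), so M = m0*1 + m1*rho(e1) + m2*rho(e2) + m3*rho(e3) with m0 = tr(M)/2 = -8/3, m1 = tr(M rho(e1))/2 = 9*I/2, m2 = tr(M rho(e2))/2 = -7/4, m3 = tr(M rho(e3))/2 = -9/5.
Multiplying table entries, the bivector images are rho(e12) = I*rho(e3), rho(e13) = -I*rho(e2), rho(e23) = I*rho(e1); with real blade coefficients the real parts of m0..m3 are the coefficients of 1, e1, e2, e3 and the imaginary parts give the bivectors (e23: Im m1, e13: -Im m2, e12: Im m3).
Answer: -8/3 - 7/4*e2 - 9/5*e3 + 9/2*e23


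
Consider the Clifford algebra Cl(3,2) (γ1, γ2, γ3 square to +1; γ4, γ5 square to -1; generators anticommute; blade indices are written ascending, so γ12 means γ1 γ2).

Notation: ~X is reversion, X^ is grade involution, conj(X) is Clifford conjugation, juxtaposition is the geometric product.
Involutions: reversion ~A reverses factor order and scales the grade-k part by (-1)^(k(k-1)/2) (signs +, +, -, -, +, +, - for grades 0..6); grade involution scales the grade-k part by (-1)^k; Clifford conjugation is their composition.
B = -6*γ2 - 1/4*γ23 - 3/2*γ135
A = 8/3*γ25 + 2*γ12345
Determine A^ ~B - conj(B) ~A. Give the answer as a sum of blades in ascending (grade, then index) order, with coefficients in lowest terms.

first term: 16*γ5 + 3*γ24 + 2/3*γ35 + 4*γ123 + 1/2*γ145 - 12*γ1345
second term: -16*γ5 + 3*γ24 + 2/3*γ35 - 4*γ123 - 1/2*γ145 - 12*γ1345
Answer: 32*γ5 + 8*γ123 + γ145


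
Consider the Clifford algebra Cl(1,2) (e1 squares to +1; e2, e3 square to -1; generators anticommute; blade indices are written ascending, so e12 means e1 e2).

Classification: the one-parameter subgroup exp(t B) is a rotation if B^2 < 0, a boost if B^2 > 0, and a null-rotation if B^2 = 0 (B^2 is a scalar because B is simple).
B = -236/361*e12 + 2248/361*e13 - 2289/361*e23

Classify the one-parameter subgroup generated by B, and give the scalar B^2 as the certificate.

B^2 term by term: the squares give (-236/361)^2*(e12)^2 + (2248/361)^2*(e13)^2 + (-2289/361)^2*(e23)^2 = 55696/130321*(+1) + 5053504/130321*(+1) + 5239521/130321*(-1) = -1 (each basis 2-blade squares to minus the product of its generators' squares); cross terms between blades sharing an index anticommute and cancel. So B^2 = -1.
Answer: rotation, certificate B^2 = -1. The invariant at work: B^2 = -1 is unchanged by conjugation, hence its sign classifies the subgroup whatever basis B is written in.


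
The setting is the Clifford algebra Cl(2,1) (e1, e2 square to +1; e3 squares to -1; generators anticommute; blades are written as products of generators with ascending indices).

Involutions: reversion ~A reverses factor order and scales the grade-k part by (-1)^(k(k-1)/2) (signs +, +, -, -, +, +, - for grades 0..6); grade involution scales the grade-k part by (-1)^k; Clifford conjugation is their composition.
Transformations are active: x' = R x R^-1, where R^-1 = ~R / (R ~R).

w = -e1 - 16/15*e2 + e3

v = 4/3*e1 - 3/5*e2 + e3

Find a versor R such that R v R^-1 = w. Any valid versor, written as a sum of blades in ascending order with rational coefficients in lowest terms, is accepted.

Since q(v) = q(w) = 256/225, the sum R = v + w = 1/3*e1 - 5/3*e2 + 2*e3 does the job whenever invertible.
Answer: 1/3*e1 - 5/3*e2 + 2*e3


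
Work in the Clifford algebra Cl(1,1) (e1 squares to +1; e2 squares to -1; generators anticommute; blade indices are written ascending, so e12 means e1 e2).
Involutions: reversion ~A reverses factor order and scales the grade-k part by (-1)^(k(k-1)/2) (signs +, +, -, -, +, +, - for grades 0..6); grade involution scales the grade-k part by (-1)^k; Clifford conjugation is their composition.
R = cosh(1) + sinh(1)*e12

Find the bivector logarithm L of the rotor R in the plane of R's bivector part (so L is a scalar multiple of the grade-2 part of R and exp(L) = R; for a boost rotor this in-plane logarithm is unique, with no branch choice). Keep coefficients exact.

The scalar part of R is cosh(1), which determines |rapidity| via cosh; the sign lives in the bivector part, and pairing them (bivector part over sinh of the rapidity = the plane) gives the unique in-plane L = rapidity * plane.
Concretely: cosh(rapidity) = cosh(1) gives rapidity = ±1, and since rapidity/sinh(rapidity) is even the sign is immaterial: L = (rapidity/sinh(rapidity)) * <R>_2 = (1/sinh(1)) * <R>_2.
Answer: e12


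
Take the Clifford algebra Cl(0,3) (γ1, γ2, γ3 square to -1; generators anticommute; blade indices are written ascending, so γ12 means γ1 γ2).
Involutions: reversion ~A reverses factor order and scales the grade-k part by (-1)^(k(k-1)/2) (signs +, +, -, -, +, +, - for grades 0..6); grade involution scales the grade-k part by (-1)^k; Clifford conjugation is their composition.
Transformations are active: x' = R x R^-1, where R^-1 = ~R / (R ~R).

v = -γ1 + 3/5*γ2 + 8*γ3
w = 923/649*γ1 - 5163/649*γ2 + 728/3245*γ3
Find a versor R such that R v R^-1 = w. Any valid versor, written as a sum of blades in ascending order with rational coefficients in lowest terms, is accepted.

Sketch: the shared square -1634/25 makes R = v + w = 274/649*γ1 - 23868/3245*γ2 + 26688/3245*γ3 the natural versor; its sandwich fixes that direction, negates (v - w)/2, and sends v to w.
Answer: 274/649*γ1 - 23868/3245*γ2 + 26688/3245*γ3


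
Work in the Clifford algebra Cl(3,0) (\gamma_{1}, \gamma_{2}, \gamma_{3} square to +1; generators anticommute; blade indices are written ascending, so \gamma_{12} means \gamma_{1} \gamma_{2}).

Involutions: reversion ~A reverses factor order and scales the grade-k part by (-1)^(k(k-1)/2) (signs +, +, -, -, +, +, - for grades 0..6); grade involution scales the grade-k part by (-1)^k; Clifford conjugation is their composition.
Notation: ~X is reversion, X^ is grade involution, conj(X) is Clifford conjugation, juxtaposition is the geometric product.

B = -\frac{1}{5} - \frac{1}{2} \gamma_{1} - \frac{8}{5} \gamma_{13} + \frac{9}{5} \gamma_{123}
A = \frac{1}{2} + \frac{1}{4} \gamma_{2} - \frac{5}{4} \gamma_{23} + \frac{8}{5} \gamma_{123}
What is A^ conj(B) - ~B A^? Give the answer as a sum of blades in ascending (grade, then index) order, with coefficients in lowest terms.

first term: \frac{139}{50} + \frac{5}{2} \gamma_{1} - \frac{251}{100} \gamma_{2} - \frac{15}{8} \gamma_{12} + \frac{5}{4} \gamma_{13} - \frac{11}{20} \gamma_{23} + \frac{199}{200} \gamma_{123}
second term: -\frac{149}{50} - \frac{5}{2} \gamma_{1} - \frac{251}{100} \gamma_{2} + \frac{17}{8} \gamma_{12} + \frac{7}{20} \gamma_{13} + \frac{21}{20} \gamma_{23} + \frac{89}{200} \gamma_{123}
Answer: \frac{144}{25} + 5 \gamma_{1} - 4 \gamma_{12} + \frac{9}{10} \gamma_{13} - \frac{8}{5} \gamma_{23} + \frac{11}{20} \gamma_{123}


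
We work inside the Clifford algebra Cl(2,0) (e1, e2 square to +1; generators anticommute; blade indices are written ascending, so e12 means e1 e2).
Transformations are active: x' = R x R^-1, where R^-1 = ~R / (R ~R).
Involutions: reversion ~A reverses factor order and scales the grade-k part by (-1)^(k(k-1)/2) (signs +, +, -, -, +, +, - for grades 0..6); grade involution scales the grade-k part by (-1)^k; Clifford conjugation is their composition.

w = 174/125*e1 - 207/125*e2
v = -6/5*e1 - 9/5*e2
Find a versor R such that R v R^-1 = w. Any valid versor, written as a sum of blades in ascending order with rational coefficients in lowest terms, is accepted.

The midline construction: v and w both square to 117/25, so reflecting in their sum 24/125*e1 - 432/125*e2 exchanges them.
Answer: 24/125*e1 - 432/125*e2


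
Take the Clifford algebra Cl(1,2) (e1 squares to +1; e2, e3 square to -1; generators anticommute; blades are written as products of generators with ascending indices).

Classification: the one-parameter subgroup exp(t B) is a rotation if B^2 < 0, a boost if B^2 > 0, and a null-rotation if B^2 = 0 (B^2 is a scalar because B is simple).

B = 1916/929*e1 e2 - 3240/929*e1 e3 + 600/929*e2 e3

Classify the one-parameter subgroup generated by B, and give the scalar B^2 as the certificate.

B^2 term by term: the squares give (1916/929)^2*(e1 e2)^2 + (-3240/929)^2*(e1 e3)^2 + (600/929)^2*(e2 e3)^2 = 3671056/863041*(+1) + 10497600/863041*(+1) + 360000/863041*(-1) = 16 (each basis 2-blade squares to minus the product of its generators' squares); cross terms between blades sharing an index anticommute and cancel. So B^2 = 16.
Answer: boost, certificate B^2 = 16. Because 16 is invariant under every versor sandwich, the classification follows from its sign alone.


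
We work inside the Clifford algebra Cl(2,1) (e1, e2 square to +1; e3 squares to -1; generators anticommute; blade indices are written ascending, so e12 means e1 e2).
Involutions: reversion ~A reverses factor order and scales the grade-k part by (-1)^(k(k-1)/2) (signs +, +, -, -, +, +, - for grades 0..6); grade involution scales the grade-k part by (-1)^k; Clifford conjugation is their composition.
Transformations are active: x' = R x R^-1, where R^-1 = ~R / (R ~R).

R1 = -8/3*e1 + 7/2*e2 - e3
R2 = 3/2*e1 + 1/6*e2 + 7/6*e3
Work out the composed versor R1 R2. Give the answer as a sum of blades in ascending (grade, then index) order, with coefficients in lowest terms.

Distribute over the terms of R1 (each basis-blade product reordered to ascending indices, repeated generators contracted through their squares):
(-8/3*e1) R2 = -4 - 4/9*e12 - 28/9*e13
(7/2*e2) R2 = 7/12 - 21/4*e12 + 49/12*e23
(-e3) R2 = 7/6 + 3/2*e13 + 1/6*e23
Summing the partial products and collecting blades:
Answer: -9/4 - 205/36*e12 - 29/18*e13 + 17/4*e23


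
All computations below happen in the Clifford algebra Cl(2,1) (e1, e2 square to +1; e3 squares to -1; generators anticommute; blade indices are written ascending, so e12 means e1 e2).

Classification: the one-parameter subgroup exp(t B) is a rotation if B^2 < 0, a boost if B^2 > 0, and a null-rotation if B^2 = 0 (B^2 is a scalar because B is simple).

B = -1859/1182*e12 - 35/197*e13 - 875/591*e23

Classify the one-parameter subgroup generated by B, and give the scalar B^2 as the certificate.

B^2 term by term: the squares give (-1859/1182)^2*(e12)^2 + (-35/197)^2*(e13)^2 + (-875/591)^2*(e23)^2 = 3455881/1397124*(-1) + 1225/38809*(+1) + 765625/349281*(+1) = -1/4 (each basis 2-blade squares to minus the product of its generators' squares); cross terms between blades sharing an index anticommute and cancel. So B^2 = -1/4.
Answer: rotation, certificate B^2 = -1/4. The class reads off the invariant scalar -1/4 directly.


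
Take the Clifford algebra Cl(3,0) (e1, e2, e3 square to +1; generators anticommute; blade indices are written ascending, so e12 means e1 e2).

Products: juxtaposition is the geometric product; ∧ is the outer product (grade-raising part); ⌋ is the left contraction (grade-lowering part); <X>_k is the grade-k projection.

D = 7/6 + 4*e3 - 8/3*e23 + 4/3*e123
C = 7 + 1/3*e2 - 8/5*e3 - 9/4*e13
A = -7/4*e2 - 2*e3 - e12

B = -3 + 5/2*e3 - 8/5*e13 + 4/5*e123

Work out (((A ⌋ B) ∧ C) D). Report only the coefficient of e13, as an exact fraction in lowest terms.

step 1: -5 - 16/5*e1 + 4/5*e3 - 8/5*e12 + 7/5*e13
step 2: -35 - 112/5*e1 - 5/3*e2 + 68/5*e3 - 184/15*e12 + 2617/100*e13 - 4/15*e23 + 157/75*e123
step 3: 4529/450 + 19009/225*e1 + 30667/450*e2 - 310/3*e3 + 18446/225*e12 - 4827/200*e13 + 2542/45*e23 - 15101/450*e123
Answer: -4827/200


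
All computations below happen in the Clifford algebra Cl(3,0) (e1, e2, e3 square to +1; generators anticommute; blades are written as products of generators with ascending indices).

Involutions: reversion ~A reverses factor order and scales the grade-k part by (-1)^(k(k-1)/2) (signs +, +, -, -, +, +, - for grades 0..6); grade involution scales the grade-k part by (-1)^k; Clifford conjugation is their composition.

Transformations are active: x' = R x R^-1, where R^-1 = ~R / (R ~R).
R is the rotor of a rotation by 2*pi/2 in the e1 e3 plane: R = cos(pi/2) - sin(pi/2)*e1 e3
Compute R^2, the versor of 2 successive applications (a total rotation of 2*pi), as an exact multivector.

Rotor phase runs at HALF the rotation angle; powers of one rotor simply add phase, so after 2 steps in e1 e3 the phase is 2*pi/2 = pi and R^2 = cos(pi) - sin(pi)*e1 e3.
cos(pi) = -1 and sin(pi) = 0, so R^2 = -1. The total rotation 2*pi is 1 full turn, so every vector returns to itself, yet the rotor is -1, on the OTHER sheet of the double cover (an odd number of 2*pi turns).
Answer: -1


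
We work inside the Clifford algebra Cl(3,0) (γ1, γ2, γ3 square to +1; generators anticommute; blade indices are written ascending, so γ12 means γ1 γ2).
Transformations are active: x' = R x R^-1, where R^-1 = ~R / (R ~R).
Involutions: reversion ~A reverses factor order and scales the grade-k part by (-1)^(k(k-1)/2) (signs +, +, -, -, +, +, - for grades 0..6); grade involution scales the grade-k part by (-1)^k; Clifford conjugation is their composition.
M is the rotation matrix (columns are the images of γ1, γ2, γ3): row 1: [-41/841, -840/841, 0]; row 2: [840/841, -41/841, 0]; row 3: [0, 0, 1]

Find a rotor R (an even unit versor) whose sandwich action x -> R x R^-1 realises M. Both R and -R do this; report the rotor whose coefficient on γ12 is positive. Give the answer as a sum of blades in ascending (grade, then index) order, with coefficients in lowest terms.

Method: write R = a + b12*γ12 + b13*γ13 + b23*γ23 with a^2 + b12^2 + b13^2 + b23^2 = 1 (so R^-1 = ~R). Expanding the columns R e_j ~R gives tr M = 4a^2 - 1 and, from the antisymmetric part, M21 - M12 = -4a*b12, M13 - M31 = 4a*b13, M32 - M23 = -4a*b23.
Here tr M = 759/841, so a^2 = (1 + tr M)/4 = 400/841 and a = ±20/29. Taking a = 20/29: M21 - M12 = 1680/841, M13 - M31 = 0, M32 - M23 = 0, giving b12 = -21/29, b13 = 0, b23 = 0, i.e. R = 20/29 - 21/29*γ12.
Its γ12 coefficient is negative, so report the other preimage -R.
Answer: -20/29 + 21/29*γ12. Sheet selection: the two-to-one cover makes ±R indistinguishable at the matrix level (trace 759/841), so uniqueness comes from the required sign on γ12.


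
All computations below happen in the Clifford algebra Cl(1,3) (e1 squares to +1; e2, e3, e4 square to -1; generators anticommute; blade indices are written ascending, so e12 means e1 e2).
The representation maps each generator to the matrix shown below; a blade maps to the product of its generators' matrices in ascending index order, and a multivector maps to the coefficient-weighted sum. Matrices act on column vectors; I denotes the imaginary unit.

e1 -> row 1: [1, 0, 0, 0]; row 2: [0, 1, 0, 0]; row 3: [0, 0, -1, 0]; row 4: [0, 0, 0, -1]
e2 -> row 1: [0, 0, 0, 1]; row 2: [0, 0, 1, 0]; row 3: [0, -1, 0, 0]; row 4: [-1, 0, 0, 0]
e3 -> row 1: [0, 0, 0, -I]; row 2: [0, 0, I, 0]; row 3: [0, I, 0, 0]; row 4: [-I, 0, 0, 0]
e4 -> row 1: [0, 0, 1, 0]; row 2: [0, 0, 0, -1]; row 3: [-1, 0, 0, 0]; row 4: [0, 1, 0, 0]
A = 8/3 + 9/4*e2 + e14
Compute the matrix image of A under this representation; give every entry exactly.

Bivector images (products of the table entries): rho(e14) = rho(e1)rho(e4) = row 1: [0, 0, 1, 0]; row 2: [0, 0, 0, -1]; row 3: [1, 0, 0, 0]; row 4: [0, -1, 0, 0].
M = (8/3)*1 + (9/4)*rho(e2) + (1)*rho(e14), summed entrywise (1 is the identity matrix):
Answer: row 1: [8/3, 0, 1, 9/4]; row 2: [0, 8/3, 9/4, -1]; row 3: [1, -9/4, 8/3, 0]; row 4: [-9/4, -1, 0, 8/3]


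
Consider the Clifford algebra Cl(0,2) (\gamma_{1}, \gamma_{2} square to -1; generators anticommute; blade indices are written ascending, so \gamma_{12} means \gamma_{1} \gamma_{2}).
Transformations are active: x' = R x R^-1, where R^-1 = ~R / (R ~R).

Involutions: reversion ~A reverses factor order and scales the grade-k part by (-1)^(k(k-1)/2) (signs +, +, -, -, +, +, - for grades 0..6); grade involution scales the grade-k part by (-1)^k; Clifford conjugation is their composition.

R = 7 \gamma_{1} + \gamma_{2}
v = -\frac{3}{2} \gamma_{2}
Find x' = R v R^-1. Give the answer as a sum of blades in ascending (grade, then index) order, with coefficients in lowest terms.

~R = 7 \gamma_{1} + \gamma_{2}, and R ~R = -50, so R^-1 = ~R / (-50).
R v = \frac{3}{2} - \frac{21}{2} \gamma_{12}
Answer: -\frac{21}{50} \gamma_{1} + \frac{36}{25} \gamma_{2}


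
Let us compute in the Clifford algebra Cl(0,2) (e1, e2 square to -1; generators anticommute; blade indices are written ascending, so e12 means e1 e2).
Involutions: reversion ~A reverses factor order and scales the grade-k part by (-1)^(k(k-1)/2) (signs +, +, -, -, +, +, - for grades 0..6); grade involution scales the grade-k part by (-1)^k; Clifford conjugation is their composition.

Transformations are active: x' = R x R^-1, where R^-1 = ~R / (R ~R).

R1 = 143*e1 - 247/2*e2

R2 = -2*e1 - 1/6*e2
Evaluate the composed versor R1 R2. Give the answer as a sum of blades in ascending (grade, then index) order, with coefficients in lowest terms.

Distribute over the terms of R1 (each basis-blade product reordered to ascending indices, repeated generators contracted through their squares):
(143*e1) R2 = 286 - 143/6*e12
(-247/2*e2) R2 = -247/12 - 247*e12
Summing the partial products and collecting blades:
Answer: 3185/12 - 1625/6*e12


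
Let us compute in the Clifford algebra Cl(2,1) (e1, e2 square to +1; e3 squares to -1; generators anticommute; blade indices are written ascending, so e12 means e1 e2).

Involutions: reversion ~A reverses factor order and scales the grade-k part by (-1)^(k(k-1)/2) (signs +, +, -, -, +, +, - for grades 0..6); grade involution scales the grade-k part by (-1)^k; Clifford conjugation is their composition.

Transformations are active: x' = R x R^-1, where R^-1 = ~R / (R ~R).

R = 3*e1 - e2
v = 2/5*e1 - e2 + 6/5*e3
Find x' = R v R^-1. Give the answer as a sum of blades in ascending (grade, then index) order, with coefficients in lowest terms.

~R = 3*e1 - e2, and R ~R = 10, so R^-1 = ~R / (10).
R v = 11/5 - 13/5*e12 + 18/5*e13 - 6/5*e23
Answer: 23/25*e1 + 14/25*e2 - 6/5*e3


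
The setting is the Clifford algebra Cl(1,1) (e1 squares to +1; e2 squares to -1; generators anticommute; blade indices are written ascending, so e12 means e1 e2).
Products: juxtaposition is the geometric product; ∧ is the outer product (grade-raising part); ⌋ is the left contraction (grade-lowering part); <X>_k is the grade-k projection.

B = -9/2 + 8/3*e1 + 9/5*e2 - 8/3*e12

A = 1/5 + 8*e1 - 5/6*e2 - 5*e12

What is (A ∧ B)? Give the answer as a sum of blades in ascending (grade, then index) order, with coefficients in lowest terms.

step 1: -9/10 - 532/15*e1 + 411/100*e2 + 3473/90*e12
Answer: -9/10 - 532/15*e1 + 411/100*e2 + 3473/90*e12


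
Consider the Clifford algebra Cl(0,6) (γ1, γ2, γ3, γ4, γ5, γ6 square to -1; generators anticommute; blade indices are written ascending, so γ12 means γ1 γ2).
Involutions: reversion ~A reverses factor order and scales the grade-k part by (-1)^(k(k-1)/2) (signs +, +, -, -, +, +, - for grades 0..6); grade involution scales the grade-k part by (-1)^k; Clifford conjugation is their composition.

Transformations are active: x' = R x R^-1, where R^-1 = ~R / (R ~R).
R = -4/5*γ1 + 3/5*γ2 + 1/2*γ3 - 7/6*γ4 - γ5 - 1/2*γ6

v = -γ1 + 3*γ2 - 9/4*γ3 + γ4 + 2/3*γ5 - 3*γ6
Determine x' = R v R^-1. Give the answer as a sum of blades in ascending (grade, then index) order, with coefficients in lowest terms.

~R = -4/5*γ1 + 3/5*γ2 + 1/2*γ3 - 7/6*γ4 - γ5 - 1/2*γ6, and R ~R = -139/36, so R^-1 = ~R / (-139/36).
R v = -137/120 - 9/5*γ12 + 23/10*γ13 - 59/30*γ14 - 23/15*γ15 + 19/10*γ16 - 57/20*γ23 + 41/10*γ24 + 17/5*γ25 - 3/10*γ26 - 17/8*γ34 - 23/12*γ35 - 21/8*γ36 + 2/9*γ45 + 4*γ46 + 10/3*γ56
Answer: 1831/3475*γ1 - 9192/3475*γ2 + 7077/2780*γ3 - 2349/1390*γ4 - 2623/2085*γ5 + 3759/1390*γ6


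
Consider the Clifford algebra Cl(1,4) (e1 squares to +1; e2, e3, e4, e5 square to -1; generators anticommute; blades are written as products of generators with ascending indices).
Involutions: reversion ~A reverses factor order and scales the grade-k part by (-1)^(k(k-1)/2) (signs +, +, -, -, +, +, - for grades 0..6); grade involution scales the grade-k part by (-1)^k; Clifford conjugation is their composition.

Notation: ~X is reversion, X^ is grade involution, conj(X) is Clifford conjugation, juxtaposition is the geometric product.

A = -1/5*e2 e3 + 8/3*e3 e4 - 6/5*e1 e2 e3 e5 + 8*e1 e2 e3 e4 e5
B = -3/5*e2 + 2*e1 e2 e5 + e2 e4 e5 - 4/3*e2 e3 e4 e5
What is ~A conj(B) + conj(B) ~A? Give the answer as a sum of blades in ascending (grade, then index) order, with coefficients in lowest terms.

first term: -32/3*e1 + 63/25*e3 - 8*e1 e3 - 8/5*e1 e4 - 32/9*e2 e5 - 16*e3 e4 + 4/15*e4 e5 + 6/5*e1 e3 e4 + 28/25*e1 e3 e5 - 8/5*e2 e3 e4 + 8/3*e2 e3 e5 + 1/5*e3 e4 e5 + 24/5*e1 e3 e4 e5 - 16/3*e1 e2 e3 e4 e5
second term: -32/3*e1 - 63/25*e3 - 8*e1 e3 + 8/5*e1 e4 - 32/9*e2 e5 - 16*e3 e4 + 4/15*e4 e5 + 6/5*e1 e3 e4 - 28/25*e1 e3 e5 - 8/5*e2 e3 e4 - 8/3*e2 e3 e5 - 1/5*e3 e4 e5 + 24/5*e1 e3 e4 e5 - 16/3*e1 e2 e3 e4 e5
Answer: -64/3*e1 - 16*e1 e3 - 64/9*e2 e5 - 32*e3 e4 + 8/15*e4 e5 + 12/5*e1 e3 e4 - 16/5*e2 e3 e4 + 48/5*e1 e3 e4 e5 - 32/3*e1 e2 e3 e4 e5


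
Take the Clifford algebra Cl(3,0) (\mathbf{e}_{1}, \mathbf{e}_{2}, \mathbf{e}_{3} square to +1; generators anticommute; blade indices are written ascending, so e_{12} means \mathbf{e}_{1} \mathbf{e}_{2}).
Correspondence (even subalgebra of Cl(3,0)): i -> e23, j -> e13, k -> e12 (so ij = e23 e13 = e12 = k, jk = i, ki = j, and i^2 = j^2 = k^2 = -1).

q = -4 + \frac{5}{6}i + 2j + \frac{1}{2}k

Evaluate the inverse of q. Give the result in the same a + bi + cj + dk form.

In blades: q = -4 + \frac{1}{2} e_{12} + 2 e_{13} + \frac{5}{6} e_{23}.
With qbar = -4 - \frac{1}{2} e_{12} - 2 e_{13} - \frac{5}{6} e_{23} (scalar fixed, mapped units negated), q qbar = \frac{377}{18} (the sum of squared coefficients), so q^-1 = qbar / (\frac{377}{18}) = -\frac{72}{377} - \frac{9}{377} e_{12} - \frac{36}{377} e_{13} - \frac{15}{377} e_{23}; translating back:
Answer: -\frac{72}{377} - \frac{15}{377}i - \frac{36}{377}j - \frac{9}{377}k


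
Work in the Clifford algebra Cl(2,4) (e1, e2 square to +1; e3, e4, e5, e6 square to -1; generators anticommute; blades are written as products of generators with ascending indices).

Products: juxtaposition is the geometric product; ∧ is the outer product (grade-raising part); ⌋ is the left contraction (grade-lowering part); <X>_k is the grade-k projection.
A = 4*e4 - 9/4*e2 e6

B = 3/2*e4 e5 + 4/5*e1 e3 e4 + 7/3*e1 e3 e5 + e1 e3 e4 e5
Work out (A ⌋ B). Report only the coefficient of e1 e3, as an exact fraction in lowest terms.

step 1: -6*e5 - 16/5*e1 e3 - 4*e1 e3 e5
Answer: -16/5


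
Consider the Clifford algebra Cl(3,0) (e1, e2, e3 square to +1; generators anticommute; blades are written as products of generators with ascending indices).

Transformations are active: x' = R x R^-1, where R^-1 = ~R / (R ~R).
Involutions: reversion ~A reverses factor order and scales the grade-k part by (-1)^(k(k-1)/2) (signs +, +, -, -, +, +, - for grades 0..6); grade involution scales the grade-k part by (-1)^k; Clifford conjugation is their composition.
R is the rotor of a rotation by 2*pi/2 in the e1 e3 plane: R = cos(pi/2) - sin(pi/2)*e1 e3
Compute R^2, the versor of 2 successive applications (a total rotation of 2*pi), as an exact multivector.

The rotor phase is half the rotation angle and phases add under composition, so 2 steps in the e1 e3 plane accumulate phase 2*(pi/2) = pi: R^2 = cos(pi) - sin(pi)*e1 e3.
cos(pi) = -1 and sin(pi) = 0, so R^2 = -1. The total rotation 2*pi is 1 full turn, so every vector returns to itself, yet the rotor is -1, on the OTHER sheet of the double cover (an odd number of 2*pi turns).
Answer: -1


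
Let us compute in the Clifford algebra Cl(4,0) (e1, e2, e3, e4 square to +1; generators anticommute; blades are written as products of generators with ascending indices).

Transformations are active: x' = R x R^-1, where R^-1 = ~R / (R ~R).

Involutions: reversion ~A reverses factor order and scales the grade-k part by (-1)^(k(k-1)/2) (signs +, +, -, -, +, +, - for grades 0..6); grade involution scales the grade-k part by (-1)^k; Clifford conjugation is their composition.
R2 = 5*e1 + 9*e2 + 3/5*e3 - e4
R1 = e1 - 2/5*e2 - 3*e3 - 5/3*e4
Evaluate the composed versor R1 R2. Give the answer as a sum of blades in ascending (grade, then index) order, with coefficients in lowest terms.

Distribute over the terms of R1 (each basis-blade product reordered to ascending indices, repeated generators contracted through their squares):
(e1) R2 = 5 + 9*e1 e2 + 3/5*e1 e3 - e1 e4
(-2/5*e2) R2 = -18/5 + 2*e1 e2 - 6/25*e2 e3 + 2/5*e2 e4
(-3*e3) R2 = -9/5 + 15*e1 e3 + 27*e2 e3 + 3*e3 e4
(-5/3*e4) R2 = 5/3 + 25/3*e1 e4 + 15*e2 e4 + e3 e4
Summing the partial products and collecting blades:
Answer: 19/15 + 11*e1 e2 + 78/5*e1 e3 + 22/3*e1 e4 + 669/25*e2 e3 + 77/5*e2 e4 + 4*e3 e4


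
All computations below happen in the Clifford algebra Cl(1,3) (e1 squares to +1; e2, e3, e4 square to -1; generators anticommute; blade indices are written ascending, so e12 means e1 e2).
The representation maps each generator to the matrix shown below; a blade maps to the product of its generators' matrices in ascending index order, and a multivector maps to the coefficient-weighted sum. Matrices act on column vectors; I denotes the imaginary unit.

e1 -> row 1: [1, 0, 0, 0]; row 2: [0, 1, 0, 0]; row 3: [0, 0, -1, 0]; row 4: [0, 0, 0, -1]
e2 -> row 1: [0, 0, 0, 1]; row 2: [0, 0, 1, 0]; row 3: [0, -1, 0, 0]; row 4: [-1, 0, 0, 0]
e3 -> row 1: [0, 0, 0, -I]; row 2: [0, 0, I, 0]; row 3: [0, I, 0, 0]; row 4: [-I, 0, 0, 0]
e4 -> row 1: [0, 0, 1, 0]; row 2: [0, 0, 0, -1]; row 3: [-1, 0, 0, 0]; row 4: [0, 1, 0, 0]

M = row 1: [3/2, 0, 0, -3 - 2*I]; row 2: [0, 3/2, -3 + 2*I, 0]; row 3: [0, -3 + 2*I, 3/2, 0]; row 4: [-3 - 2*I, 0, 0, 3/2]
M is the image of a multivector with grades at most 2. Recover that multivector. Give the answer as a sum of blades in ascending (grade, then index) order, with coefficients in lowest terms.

Method: the blade images are trace-orthogonal — tr(rho(e_A) rho(e_B)^-1) = 4 if A = B and 0 otherwise — and rho(e_A)^-1 = (e_A)^2 * rho(e_A) with (e_A)^2 = +1 or -1, so the coefficient of e_A in the preimage is (e_A)^2 * tr(M rho(e_A))/4.
Nonzero projections over blades of grade <= 2: 1: (1)^2 = +1, tr(M 1) = 6, coefficient 3/2; e3: (e3)^2 = -1, tr(M rho(e3)) = -8, coefficient 2; e12: (e12)^2 = +1, tr(M rho(e12)) = -12, coefficient -3. Every other blade of grade <= 2 projects to 0.
Answer: 3/2 + 2*e3 - 3*e12
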